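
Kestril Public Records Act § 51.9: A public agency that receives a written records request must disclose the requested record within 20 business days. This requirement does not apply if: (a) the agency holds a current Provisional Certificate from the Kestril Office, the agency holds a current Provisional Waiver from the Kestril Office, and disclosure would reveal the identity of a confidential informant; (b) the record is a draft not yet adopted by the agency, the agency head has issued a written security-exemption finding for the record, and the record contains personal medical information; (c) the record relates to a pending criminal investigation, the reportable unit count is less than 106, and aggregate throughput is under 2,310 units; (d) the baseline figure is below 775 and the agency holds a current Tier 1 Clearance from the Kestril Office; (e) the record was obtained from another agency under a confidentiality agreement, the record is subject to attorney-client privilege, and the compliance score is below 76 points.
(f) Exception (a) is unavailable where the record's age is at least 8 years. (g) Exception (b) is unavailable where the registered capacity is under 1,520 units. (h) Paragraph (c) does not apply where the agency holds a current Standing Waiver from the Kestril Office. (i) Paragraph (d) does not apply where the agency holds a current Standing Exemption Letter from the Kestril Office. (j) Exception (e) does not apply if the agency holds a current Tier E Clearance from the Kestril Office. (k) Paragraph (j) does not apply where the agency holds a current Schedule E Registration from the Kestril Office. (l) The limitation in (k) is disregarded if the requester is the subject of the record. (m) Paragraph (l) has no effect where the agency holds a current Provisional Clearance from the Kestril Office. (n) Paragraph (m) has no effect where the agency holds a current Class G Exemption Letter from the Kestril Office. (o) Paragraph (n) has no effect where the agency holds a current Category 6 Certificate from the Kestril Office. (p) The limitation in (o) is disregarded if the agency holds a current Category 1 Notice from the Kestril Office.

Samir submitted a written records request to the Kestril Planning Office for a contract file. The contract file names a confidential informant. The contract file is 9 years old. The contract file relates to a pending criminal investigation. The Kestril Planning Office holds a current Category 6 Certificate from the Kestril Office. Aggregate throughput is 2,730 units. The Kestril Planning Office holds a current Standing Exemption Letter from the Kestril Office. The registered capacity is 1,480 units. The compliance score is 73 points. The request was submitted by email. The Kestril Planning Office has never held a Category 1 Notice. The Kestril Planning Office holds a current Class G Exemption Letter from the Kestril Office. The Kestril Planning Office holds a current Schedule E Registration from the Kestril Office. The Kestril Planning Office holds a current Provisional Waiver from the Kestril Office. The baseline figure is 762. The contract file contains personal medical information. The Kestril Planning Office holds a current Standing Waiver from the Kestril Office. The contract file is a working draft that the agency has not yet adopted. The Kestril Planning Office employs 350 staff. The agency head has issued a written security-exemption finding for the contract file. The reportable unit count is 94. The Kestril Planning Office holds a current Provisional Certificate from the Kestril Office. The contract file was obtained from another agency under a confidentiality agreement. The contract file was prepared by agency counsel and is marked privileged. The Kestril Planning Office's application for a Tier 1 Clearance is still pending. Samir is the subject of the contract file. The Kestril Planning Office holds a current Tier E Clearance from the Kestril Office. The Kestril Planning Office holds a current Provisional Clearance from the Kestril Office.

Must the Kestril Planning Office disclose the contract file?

Exception (a) is satisfied on its face — a current Provisional Certificate is held; a current Provisional Waiver is held; the contract file names a confidential informant. But: (f) applies — the record's age is 9 years, meeting the 8 years threshold. So (a) is unavailable.
All of (b)'s requirements are met (the contract file is an unadopted draft; a written security-exemption finding has been issued; the contract file contains personal medical information). But applying paragraph (g): (g) operates against (b): the registered capacity is 1,480 units, under the 1,520 units limit. Exception (b) does not apply.
Exception (c) fails — aggregate throughput is 2,730 units, not under 2,310 units.
Exception (d) fails — there is no Tier 1 Clearance in force.
Exception (e): the contract file was obtained under a confidentiality agreement; the contract file is privileged; the compliance score is 73 points, below the 76 points limit — every condition holds. As to paragraphs (j)–(p): (j) would limit (e) — a current Tier E Clearance is held — but (k) sets (j) aside: (k) is engaged — a current Schedule E Registration is held. (l) would limit (k) — Samir is the subject of the contract file — but (m) sets (l) aside: (m) applies — a current Provisional Clearance is held. (n) is engaged (a current Class G Exemption Letter is held), but yields to (o): (o) operates — a current Category 6 Certificate is held. (p), which would lift (o), is inapplicable — there is no Category 1 Notice in force. So (e) applies.

No — exception (e) applies; the Kestril Planning Office is not required to disclose the contract file.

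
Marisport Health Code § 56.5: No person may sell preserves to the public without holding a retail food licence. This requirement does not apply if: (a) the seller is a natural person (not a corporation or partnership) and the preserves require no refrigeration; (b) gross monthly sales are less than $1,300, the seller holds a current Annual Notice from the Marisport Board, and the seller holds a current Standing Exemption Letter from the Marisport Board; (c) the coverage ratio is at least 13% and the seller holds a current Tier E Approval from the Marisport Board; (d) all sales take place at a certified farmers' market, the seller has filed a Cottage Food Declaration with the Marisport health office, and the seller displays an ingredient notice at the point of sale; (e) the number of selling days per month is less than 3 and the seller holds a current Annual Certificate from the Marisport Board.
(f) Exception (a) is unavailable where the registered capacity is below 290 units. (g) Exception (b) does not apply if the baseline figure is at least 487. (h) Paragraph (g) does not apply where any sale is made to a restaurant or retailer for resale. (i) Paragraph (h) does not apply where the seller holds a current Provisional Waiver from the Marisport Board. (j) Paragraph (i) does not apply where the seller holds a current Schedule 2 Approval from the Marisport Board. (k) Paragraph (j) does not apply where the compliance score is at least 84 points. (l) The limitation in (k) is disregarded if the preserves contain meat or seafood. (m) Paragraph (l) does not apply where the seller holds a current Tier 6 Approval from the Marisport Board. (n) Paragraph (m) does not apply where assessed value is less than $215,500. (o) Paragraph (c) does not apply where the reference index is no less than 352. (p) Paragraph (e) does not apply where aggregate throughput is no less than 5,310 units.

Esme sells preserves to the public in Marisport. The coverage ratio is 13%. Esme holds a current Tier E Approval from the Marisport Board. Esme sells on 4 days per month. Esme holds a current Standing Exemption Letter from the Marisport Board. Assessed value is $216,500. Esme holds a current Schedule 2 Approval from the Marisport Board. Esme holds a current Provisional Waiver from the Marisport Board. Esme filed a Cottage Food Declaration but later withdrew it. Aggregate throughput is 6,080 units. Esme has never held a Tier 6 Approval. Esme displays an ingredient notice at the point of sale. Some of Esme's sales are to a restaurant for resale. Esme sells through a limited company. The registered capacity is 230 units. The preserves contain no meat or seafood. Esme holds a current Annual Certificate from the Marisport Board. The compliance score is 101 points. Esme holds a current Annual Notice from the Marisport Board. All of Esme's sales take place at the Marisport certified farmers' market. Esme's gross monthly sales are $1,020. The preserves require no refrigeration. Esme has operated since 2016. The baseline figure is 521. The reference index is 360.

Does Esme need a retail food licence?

Exception (a) fails — the seller operates through a limited company.
Exception (b)'s conditions are all satisfied: gross monthly sales are $1,020, less than the $1,300 limit; a current Annual Notice is held; a current Standing Exemption Letter is held. But applying paragraphs (g)–(n): (g) operates against (b): the baseline figure is 521, meeting the 487 threshold. (h) operates (some sales are to a restaurant for resale), but is overridden by (i): (i) operates against (h): a current Provisional Waiver is held. (j) would limit (i) — a current Schedule 2 Approval is held — but (k) sets (j) aside: (k) operates against (j): the compliance score is 101 points, meeting the 84 points threshold. (l), which would lift (k), is not engaged — the preserves contain no meat or seafood. (b) is therefore removed.
Exception (c) is satisfied on its face — the coverage ratio is 13%, meeting the 13% threshold; a current Tier E Approval is held. But applying paragraph (o): (o) operates against (c): the reference index is 360, meeting the 352 threshold. (c) is therefore removed.
Exception (d) requires that the seller has filed a Cottage Food Declaration with the Marisport health office; but the Cottage Food Declaration was withdrawn, so (d) is unavailable.
Exception (e) does not apply: the number of selling days per month is 4, not less than 3.
No exception applies. The general rule governs.

Yes — Esme must hold a retail food licence.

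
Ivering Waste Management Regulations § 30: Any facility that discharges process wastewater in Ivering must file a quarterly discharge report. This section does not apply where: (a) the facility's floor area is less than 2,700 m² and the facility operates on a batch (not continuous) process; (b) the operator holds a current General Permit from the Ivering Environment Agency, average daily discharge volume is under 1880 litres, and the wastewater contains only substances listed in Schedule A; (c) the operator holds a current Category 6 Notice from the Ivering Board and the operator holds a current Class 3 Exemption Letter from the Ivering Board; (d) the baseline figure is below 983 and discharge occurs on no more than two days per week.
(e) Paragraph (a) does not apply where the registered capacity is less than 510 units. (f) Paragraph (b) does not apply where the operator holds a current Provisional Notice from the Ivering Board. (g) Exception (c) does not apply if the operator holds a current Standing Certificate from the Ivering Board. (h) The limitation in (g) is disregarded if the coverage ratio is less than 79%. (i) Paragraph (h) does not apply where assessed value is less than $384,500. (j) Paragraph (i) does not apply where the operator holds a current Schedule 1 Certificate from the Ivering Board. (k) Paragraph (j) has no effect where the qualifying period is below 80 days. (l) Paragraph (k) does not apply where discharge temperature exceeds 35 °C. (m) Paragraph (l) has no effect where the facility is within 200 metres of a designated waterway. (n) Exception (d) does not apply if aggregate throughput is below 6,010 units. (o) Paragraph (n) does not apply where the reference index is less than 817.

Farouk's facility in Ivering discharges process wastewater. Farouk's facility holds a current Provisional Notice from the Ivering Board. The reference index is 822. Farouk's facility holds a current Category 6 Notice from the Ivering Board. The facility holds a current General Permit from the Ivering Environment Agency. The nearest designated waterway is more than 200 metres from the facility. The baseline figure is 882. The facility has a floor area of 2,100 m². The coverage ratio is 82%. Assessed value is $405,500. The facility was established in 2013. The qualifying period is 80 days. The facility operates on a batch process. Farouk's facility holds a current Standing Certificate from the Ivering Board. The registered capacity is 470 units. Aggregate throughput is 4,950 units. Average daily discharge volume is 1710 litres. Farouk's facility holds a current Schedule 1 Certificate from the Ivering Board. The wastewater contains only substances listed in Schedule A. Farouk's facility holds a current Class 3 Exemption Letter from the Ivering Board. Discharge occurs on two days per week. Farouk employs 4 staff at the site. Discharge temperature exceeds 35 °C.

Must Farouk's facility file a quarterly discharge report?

Yes — Farouk's facility must file a quarterly discharge report.

All of (a)'s requirements are met (the facility's floor area is 2,100 m², less than the 2,700 m² limit; the facility operates on a batch process). However, paragraph (e) must be considered: (e) applies — the registered capacity is 470 units, less than the 510 units limit. (a) is therefore removed.
Exception (b) is satisfied on its face — a current General Permit is held; average daily discharge volume is 1710 litres, under the 1880 litres limit; the wastewater is Schedule-A-only. But applying paragraph (f): (f) operates against (b): a current Provisional Notice is held. (b) is therefore removed.
Exception (c): a current Category 6 Notice is held; a current Class 3 Exemption Letter is held — every condition holds. However, paragraphs (g)–(m) must be considered: (g) is triggered — a current Standing Certificate is held. (h) does not operate here (the coverage ratio is 82%, not less than 79%), so (g) stands. (c) is therefore removed.
All of (d)'s requirements are met (the baseline figure is 882, below the 983 limit; discharge occurs on no more than two days per week). However, paragraphs (n)–(o) must be considered: (n) is engaged — aggregate throughput is 4,950 units, below the 6,010 units limit. (o), which would lift (n), is inapplicable — the reference index is 822, not less than 817. Exception (d) does not apply.
None of the exceptions is available; § 30 applies in full.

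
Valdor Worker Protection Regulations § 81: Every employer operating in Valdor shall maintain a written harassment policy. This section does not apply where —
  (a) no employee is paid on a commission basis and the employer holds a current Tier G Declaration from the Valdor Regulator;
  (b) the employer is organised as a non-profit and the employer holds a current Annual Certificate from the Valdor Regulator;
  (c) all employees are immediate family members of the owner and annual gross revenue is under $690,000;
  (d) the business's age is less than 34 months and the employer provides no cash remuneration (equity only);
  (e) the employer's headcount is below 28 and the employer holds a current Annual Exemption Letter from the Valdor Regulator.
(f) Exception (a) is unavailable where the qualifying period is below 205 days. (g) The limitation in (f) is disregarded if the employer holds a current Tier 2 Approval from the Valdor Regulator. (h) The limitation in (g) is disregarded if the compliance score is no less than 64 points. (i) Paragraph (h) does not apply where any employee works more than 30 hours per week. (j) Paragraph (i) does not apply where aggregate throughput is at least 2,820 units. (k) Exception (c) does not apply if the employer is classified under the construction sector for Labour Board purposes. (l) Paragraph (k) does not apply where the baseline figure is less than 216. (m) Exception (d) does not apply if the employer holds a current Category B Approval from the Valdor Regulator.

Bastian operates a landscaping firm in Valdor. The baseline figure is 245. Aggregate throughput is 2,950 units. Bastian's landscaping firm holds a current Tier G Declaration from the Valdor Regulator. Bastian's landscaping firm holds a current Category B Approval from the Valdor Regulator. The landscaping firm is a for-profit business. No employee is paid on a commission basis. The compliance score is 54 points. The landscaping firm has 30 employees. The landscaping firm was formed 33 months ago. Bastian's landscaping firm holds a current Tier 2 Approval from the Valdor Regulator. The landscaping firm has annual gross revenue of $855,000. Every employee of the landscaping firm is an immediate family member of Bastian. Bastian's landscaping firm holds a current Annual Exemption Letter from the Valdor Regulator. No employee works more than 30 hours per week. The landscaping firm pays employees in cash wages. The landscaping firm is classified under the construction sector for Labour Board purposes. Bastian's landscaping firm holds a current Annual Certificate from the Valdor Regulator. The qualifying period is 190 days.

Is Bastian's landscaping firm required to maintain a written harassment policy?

All of (a)'s requirements are met (no employee is paid on commission; a current Tier G Declaration is held). Under paragraphs (f)–(j): (f) would limit (a) — the qualifying period is 190 days, below the 205 days limit — but (g) sets (f) aside: (g) is triggered — a current Tier 2 Approval is held. (h) does not operate here (the compliance score is 54 points, short of 64 points), so (g) stands. Exception (a) stands.
Exception (b) does not apply: the employer is for-profit.
Exception (c) does not apply: annual gross revenue is $855,000, not under $690,000.
Exception (d) requires that the employer provides no cash remuneration (equity only); but employees are paid cash wages, so (d) is unavailable.
Exception (e) does not apply: the employer's headcount is 30, not below 28.

No — exception (a) applies; Bastian's landscaping firm is not required to maintain a written harassment policy.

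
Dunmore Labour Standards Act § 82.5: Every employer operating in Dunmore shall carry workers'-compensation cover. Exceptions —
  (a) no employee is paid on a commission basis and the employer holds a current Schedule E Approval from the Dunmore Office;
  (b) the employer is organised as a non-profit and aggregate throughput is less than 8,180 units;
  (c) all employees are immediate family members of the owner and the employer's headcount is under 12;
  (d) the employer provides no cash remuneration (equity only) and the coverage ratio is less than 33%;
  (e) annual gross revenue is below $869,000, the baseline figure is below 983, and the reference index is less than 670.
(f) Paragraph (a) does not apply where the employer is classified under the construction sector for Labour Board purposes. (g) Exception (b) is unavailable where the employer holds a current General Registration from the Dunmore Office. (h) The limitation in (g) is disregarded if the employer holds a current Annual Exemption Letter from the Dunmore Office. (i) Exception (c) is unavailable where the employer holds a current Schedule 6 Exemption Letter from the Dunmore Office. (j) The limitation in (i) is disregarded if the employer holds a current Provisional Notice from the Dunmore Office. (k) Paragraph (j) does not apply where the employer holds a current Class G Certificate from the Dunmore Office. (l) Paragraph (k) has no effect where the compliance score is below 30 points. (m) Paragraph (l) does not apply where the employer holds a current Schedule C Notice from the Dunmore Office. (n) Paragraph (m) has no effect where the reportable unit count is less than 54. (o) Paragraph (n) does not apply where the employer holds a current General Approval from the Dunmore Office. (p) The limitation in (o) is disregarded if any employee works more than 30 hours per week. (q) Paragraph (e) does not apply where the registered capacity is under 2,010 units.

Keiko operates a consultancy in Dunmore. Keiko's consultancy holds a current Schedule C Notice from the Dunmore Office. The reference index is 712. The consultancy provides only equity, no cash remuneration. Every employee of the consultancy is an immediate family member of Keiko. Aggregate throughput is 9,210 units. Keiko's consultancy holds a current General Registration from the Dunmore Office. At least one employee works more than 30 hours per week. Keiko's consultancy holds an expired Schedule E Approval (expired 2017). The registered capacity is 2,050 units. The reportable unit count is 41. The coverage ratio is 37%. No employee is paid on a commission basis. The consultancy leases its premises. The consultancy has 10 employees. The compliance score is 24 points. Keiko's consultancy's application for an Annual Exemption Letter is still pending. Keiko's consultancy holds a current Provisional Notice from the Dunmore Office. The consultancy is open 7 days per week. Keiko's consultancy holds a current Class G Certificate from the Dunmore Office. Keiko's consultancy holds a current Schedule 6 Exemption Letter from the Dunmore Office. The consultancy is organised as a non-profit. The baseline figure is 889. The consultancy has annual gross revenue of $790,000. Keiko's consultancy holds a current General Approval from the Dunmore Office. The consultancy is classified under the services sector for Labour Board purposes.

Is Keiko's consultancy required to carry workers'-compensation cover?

No — exception (c) applies; Keiko's consultancy is not required to carry workers'-compensation cover.

Exception (a) requires that the employer holds a current Schedule E Approval from the Dunmore Office; but no current Schedule E Approval is held, so (a) is unavailable.
Exception (b) requires that aggregate throughput is less than 8,180 units; but aggregate throughput is 9,210 units, not less than 8,180 units, so (b) is unavailable.
Exception (c)'s conditions are all satisfied: every employee is an immediate family member; the employer's headcount is 10, under the 12 limit. Applying paragraphs (i)–(p): (i) is engaged (a current Schedule 6 Exemption Letter is held), but is displaced by (j): (j) operates against (i): a current Provisional Notice is held. (k) operates (a current Class G Certificate is held), but is overridden by (l): (l) is triggered — the compliance score is 24 points, below the 30 points limit. (m) would limit (l) — a current Schedule C Notice is held — but (n) sets (m) aside: (n) operates against (m): the reportable unit count is 41, less than the 54 limit. (o) is engaged (a current General Approval is held), but yields to (p): (p) operates against (o): at least one employee exceeds 30 hours/week. Exception (c) stands.
Exception (d) does not apply: the coverage ratio is 37%, not less than 33%.
Exception (e) does not apply: the reference index is 712, not less than 670.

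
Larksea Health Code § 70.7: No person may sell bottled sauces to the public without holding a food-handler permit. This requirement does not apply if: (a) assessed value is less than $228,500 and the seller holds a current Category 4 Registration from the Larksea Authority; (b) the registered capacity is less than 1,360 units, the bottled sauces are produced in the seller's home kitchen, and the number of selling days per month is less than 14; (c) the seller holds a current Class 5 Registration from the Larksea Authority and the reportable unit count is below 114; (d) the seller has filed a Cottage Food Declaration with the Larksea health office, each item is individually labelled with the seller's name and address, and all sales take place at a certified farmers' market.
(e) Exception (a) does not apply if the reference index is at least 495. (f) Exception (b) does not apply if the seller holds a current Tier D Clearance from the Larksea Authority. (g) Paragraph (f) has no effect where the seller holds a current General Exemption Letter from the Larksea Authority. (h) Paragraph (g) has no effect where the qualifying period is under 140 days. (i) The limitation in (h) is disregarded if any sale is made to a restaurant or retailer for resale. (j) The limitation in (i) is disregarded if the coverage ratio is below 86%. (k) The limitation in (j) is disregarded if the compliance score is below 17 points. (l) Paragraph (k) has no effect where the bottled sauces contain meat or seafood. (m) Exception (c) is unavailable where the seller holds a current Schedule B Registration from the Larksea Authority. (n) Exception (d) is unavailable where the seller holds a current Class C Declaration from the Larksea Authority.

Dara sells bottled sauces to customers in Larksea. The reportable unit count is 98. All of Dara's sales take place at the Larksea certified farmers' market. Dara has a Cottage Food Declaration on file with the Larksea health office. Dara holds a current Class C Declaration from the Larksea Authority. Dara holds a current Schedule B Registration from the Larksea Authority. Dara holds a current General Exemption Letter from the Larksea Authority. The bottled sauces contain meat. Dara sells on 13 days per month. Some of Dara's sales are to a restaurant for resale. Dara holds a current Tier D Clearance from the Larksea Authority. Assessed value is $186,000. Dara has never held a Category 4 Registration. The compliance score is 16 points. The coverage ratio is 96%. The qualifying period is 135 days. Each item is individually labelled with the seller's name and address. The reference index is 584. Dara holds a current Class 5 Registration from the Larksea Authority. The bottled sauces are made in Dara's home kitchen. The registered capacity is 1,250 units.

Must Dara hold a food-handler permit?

Exception (a) fails — the Category 4 Registration is not current.
Exception (b)'s conditions are all satisfied: the registered capacity is 1,250 units, less than the 1,360 units limit; the bottled sauces are home-kitchen produced; the number of selling days per month is 13, less than the 14 limit. Under paragraphs (f)–(l): (f) is triggered (a current Tier D Clearance is held), but is set aside by (g): (g) is triggered — a current General Exemption Letter is held. (h) would limit (g) — the qualifying period is 135 days, under the 140 days limit — but (i) sets (h) aside: (i) operates against (h): some sales are to a restaurant for resale. (j), which would lift (i), is not engaged — the coverage ratio is 96%, not below 86%. So (b) applies.
Exception (c)'s conditions are all satisfied: a current Class 5 Registration is held; the reportable unit count is 98, below the 114 limit. However, paragraph (m) must be considered: (m) applies — a current Schedule B Registration is held. Exception (c) does not apply.
Exception (d): a Cottage Food Declaration is on file; items are individually labelled; all sales are at a certified farmers' market — every condition holds. But: (n) operates — a current Class C Declaration is held. Exception (d) does not apply.

No — exception (b) applies; Dara is not required to hold a food-handler permit.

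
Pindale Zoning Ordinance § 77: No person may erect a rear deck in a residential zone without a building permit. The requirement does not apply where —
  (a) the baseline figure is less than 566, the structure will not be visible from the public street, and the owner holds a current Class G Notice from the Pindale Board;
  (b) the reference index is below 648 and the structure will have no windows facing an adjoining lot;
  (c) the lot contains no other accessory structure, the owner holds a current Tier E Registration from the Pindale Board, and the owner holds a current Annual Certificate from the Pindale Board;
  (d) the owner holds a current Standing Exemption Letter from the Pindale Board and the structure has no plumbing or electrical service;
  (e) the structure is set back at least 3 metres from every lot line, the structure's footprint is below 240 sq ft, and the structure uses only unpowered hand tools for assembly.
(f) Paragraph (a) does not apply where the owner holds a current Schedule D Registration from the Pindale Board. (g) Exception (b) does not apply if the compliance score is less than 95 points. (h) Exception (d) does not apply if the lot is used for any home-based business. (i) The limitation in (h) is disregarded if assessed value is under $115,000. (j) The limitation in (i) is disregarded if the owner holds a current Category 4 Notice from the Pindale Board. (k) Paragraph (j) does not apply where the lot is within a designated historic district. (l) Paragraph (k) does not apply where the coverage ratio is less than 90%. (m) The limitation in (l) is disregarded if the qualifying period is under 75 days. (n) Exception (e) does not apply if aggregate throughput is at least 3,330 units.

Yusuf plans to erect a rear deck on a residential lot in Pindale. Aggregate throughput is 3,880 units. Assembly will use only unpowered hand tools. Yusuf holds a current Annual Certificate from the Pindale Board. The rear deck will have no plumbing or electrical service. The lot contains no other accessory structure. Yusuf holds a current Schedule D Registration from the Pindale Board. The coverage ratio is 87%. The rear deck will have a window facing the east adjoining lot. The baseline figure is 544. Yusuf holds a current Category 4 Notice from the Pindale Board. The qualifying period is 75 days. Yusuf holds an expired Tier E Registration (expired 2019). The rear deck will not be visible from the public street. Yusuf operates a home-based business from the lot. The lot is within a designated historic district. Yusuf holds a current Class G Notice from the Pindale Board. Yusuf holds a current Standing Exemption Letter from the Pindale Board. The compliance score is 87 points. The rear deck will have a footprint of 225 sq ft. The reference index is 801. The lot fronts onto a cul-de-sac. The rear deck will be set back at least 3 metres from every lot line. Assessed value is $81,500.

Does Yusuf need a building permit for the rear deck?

Yes — Yusuf must obtain a building permit.

Exception (a) is satisfied on its face — the baseline figure is 544, less than the 566 limit; the structure will not be visible from the street; a current Class G Notice is held. Turning to paragraph (f): (f) applies — a current Schedule D Registration is held. (a) is therefore removed.
Exception (b) fails — the reference index is 801, not below 648.
Exception (c) fails — no current Tier E Registration is held.
Exception (d)'s conditions are all satisfied: a current Standing Exemption Letter is held; there is no plumbing or electrical service. But: (h) applies — a home-based business operates on the lot. (i) would limit (h) — assessed value is $81,500, under the $115,000 limit — but (j) sets (i) aside: (j) operates against (i): a current Category 4 Notice is held. (k) would limit (j) — the lot is in a historic district — but (l) sets (k) aside: (l) is triggered — the coverage ratio is 87%, less than the 90% limit. (m), which would lift (l), does not operate here — the qualifying period is 75 days, not under 75 days. Exception (d) does not apply.
Exception (e): the setback is at least 3 m on every side; the structure's footprint is 225 sq ft, below the 240 sq ft limit; assembly uses only hand tools — every condition holds. However, paragraph (n) must be considered: (n) operates against (e): aggregate throughput is 3,880 units, meeting the 3,330 units threshold. (e) is therefore removed.
None of the exceptions is available; § 77 applies in full.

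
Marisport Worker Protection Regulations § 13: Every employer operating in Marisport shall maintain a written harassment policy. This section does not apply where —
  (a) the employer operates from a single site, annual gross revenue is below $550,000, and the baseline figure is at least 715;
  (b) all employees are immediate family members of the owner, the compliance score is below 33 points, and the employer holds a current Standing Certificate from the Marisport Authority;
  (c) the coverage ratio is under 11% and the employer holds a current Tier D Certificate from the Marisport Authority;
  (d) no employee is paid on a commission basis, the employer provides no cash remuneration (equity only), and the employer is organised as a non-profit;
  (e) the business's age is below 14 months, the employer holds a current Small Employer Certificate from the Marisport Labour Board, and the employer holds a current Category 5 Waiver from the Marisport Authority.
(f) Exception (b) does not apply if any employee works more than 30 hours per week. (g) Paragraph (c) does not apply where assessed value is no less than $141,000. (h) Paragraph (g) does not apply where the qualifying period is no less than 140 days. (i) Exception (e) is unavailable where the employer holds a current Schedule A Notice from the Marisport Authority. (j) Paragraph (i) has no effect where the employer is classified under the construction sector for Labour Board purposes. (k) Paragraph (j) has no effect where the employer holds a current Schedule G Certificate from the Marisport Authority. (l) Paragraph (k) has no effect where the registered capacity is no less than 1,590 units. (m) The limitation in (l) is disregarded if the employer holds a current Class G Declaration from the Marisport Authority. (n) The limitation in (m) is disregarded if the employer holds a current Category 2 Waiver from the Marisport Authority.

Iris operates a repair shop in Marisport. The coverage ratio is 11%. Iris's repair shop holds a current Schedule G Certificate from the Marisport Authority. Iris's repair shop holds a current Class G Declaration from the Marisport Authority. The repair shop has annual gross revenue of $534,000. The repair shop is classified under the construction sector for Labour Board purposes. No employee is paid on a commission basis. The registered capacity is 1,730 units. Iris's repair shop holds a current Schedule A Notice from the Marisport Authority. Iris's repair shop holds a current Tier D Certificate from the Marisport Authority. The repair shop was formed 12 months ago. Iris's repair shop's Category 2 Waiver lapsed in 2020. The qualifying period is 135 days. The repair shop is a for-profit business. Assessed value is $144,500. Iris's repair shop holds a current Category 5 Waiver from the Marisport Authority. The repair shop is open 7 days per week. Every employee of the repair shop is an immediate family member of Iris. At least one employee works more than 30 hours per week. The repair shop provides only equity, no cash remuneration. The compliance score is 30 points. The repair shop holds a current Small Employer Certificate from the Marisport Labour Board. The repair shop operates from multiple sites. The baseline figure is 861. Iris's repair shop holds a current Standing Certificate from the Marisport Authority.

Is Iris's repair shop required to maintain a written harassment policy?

Yes — Iris's repair shop must maintain a written harassment policy.

Exception (a) does not apply: the employer operates from multiple sites.
Exception (b) is satisfied on its face — every employee is an immediate family member; the compliance score is 30 points, below the 33 points limit; a current Standing Certificate is held. But: (f) operates against (b): at least one employee exceeds 30 hours/week. So (b) is unavailable.
Exception (c) does not apply: the coverage ratio is 11%, not under 11%.
Exception (d) requires that the employer is organised as a non-profit; but the employer is for-profit, so (d) is unavailable.
Exception (e)'s conditions are all satisfied: the business's age is 12 months, below the 14 months limit; a current Small Employer Certificate is held; a current Category 5 Waiver is held. However, paragraphs (i)–(n) must be considered: (i) operates — a current Schedule A Notice is held. (j) is triggered (the repair shop is classified under the construction sector), but yields to (k): (k) applies — a current Schedule G Certificate is held. (l) would limit (k) — the registered capacity is 1,730 units, meeting the 1,590 units threshold — but (m) sets (l) aside: (m) operates against (l): a current Class G Declaration is held. (n), which would lift (m), is not triggered — no current Category 2 Waiver is held. Exception (e) does not apply.
Every exception is unavailable, so the rule governs.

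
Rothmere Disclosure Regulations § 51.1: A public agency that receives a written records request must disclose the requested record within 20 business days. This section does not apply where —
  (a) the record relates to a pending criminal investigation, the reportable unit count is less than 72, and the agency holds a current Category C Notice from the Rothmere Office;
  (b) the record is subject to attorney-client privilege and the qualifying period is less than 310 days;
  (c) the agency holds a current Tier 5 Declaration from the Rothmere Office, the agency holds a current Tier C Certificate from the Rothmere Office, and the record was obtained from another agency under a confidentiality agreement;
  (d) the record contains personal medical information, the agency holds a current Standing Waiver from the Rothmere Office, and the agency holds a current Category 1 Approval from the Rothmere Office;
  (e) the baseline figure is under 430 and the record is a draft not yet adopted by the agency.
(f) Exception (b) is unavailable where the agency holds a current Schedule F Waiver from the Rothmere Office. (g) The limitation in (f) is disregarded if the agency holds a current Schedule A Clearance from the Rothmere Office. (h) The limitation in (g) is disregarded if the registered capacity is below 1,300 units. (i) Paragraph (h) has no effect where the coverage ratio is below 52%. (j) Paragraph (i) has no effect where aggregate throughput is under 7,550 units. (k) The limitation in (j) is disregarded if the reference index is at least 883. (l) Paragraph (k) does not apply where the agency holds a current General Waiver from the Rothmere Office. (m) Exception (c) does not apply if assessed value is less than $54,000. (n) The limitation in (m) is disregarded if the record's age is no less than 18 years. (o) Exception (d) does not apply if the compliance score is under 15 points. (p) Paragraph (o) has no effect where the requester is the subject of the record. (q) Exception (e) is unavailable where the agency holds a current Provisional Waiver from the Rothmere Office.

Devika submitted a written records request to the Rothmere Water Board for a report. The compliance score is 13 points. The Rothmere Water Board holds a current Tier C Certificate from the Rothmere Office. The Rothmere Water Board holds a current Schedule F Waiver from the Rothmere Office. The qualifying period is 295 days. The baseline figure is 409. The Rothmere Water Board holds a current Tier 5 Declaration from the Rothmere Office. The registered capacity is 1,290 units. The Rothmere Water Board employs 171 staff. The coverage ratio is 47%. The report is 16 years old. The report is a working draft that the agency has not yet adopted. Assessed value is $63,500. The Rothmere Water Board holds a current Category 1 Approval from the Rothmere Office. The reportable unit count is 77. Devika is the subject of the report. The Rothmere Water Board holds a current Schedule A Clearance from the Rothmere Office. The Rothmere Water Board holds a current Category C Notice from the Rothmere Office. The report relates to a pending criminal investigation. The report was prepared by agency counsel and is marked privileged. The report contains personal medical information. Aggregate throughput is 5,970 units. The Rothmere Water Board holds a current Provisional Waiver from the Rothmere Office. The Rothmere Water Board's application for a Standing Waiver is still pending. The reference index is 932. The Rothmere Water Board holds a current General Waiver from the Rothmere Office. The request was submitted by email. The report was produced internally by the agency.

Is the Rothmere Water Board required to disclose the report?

Exception (a) fails — the reportable unit count is 77, not less than 72.
All of (b)'s requirements are met (the report is privileged; the qualifying period is 295 days, less than the 310 days limit). But: (f) is triggered — a current Schedule F Waiver is held. (g) is engaged (a current Schedule A Clearance is held), but is itself disapplied by (h): (h) is triggered — the registered capacity is 1,290 units, below the 1,300 units limit. (i) would limit (h) — the coverage ratio is 47%, below the 52% limit — but (j) sets (i) aside: (j) is engaged — aggregate throughput is 5,970 units, under the 7,550 units limit. (k) is engaged (the reference index is 932, meeting the 883 threshold), but is itself disapplied by (l): (l) operates against (k): a current General Waiver is held. Exception (b) does not apply.
Exception (c) does not apply: the report was produced internally.
Exception (d) does not apply: there is no Standing Waiver in force.
All of (e)'s requirements are met (the baseline figure is 409, under the 430 limit; the report is an unadopted draft). But: (q) operates against (e): a current Provisional Waiver is held. (e) is therefore removed.
No exception displaces § 51.1.

Yes — the Rothmere Water Board must disclose the report.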